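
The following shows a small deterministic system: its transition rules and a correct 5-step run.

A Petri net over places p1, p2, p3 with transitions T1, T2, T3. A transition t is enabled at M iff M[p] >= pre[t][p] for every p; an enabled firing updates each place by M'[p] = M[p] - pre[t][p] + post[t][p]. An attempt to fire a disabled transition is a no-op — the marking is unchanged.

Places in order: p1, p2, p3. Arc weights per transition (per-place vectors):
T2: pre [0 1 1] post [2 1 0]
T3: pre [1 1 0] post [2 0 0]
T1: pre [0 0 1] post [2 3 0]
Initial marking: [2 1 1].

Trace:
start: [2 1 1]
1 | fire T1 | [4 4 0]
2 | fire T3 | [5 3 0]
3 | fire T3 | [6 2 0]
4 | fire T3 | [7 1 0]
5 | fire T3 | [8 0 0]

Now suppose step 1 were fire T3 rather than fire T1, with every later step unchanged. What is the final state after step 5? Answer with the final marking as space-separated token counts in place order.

3 0 1

(re-executing from step 1 with the substitution; state before step 1: [2 1 1])
1 | fire T3 | [3 0 1]
2 | fire T3 | [3 0 1]
3 | fire T3 | [3 0 1]
4 | fire T3 | [3 0 1]
5 | fire T3 | [3 0 1]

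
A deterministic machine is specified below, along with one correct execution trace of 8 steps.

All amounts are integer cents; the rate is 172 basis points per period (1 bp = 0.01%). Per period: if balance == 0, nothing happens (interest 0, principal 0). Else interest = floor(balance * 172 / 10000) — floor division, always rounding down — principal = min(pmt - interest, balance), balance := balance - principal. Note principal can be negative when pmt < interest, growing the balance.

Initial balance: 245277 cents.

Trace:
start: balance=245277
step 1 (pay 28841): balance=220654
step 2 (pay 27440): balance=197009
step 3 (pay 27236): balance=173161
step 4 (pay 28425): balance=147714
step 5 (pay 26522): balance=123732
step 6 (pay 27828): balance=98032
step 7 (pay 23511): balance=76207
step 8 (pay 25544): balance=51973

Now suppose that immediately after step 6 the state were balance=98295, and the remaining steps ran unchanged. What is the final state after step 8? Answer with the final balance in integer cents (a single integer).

state after step 6 := balance=98295
step 7 (pay 23511): balance=76474
step 8 (pay 25544): balance=52245

52245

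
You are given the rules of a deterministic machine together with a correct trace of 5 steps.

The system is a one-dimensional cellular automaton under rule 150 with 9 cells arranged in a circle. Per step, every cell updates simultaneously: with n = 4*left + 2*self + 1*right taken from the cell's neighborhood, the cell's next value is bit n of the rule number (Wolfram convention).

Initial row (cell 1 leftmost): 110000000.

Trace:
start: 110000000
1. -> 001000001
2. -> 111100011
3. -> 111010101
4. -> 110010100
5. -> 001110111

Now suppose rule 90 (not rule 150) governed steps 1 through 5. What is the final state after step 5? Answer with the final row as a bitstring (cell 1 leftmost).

(re-executing steps 1..5 under rule 90; state before step 1: 110000000)
1. -> 111000001
2. -> 001100011
3. -> 111110111
4. -> 000010100
5. -> 000100010

000100010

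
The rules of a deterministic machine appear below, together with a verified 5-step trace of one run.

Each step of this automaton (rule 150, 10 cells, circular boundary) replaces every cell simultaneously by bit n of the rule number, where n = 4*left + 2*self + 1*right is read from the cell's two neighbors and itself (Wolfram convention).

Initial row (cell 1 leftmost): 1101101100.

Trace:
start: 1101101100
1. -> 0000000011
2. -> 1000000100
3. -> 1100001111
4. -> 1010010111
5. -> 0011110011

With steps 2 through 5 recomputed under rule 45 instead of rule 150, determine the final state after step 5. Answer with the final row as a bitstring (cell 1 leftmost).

0111001101

(re-executing steps 2..5 under rule 45; state before step 2: 0000000011)
2. -> 0111111010
3. -> 0100000110
4. -> 0101110100
5. -> 0111001101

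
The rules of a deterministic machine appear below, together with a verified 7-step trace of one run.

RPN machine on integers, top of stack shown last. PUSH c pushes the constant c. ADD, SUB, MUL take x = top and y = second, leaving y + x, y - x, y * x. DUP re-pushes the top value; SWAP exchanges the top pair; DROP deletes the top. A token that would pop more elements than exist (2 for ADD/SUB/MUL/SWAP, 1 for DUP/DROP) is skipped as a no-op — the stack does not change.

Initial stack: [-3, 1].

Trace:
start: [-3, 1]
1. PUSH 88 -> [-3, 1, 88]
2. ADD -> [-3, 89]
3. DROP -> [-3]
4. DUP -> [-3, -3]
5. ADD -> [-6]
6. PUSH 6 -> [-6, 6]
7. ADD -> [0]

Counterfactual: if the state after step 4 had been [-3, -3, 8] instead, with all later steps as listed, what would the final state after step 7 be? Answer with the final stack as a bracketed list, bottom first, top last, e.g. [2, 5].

state after step 4 := [-3, -3, 8]
5. ADD -> [-3, 5]
6. PUSH 6 -> [-3, 5, 6]
7. ADD -> [-3, 11]

[-3, 11]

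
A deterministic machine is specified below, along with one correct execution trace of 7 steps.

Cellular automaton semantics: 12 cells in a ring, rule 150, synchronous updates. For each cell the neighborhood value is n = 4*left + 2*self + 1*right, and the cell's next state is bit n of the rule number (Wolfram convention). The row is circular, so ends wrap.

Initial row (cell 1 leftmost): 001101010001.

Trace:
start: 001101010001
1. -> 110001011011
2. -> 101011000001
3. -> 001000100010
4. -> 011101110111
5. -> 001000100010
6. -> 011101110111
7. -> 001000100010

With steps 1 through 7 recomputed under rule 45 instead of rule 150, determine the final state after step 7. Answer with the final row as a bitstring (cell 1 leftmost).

010111110101

(re-executing steps 1..7 under rule 45; state before step 1: 001101010001)
1. -> 001011110101
2. -> 001110001111
3. -> 001000101000
4. -> 101010111011
5. -> 011111100110
6. -> 010000000100
7. -> 010111110101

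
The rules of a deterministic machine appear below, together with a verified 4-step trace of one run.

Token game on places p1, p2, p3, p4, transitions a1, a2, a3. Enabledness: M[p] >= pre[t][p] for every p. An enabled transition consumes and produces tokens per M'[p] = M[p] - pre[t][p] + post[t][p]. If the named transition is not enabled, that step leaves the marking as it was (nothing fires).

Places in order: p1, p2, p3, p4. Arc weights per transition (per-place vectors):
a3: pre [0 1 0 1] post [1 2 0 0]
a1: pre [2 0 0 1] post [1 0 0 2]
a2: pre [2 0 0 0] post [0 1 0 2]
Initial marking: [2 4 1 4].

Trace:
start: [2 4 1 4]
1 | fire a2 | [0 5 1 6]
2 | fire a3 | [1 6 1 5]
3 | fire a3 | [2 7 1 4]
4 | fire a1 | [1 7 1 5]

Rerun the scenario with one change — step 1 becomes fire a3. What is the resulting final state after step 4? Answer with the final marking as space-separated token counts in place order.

4 7 1 2

(re-executing from step 1 with the substitution; state before step 1: [2 4 1 4])
1 | fire a3 | [3 5 1 3]
2 | fire a3 | [4 6 1 2]
3 | fire a3 | [5 7 1 1]
4 | fire a1 | [4 7 1 2]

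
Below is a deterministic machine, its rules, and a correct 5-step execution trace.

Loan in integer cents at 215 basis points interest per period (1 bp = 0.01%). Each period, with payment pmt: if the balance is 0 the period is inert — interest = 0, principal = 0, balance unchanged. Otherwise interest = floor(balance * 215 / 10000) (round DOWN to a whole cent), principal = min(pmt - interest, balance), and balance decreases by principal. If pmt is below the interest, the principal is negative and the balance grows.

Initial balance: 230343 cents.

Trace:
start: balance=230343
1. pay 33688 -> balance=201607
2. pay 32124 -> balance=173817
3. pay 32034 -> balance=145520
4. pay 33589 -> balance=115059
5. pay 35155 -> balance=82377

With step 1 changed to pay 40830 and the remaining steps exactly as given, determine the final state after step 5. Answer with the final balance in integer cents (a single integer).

(re-executing from step 1 with the substitution; state before step 1: balance=230343)
1. pay 40830 -> balance=194465
2. pay 32124 -> balance=166521
3. pay 32034 -> balance=138067
4. pay 33589 -> balance=107446
5. pay 35155 -> balance=74601

74601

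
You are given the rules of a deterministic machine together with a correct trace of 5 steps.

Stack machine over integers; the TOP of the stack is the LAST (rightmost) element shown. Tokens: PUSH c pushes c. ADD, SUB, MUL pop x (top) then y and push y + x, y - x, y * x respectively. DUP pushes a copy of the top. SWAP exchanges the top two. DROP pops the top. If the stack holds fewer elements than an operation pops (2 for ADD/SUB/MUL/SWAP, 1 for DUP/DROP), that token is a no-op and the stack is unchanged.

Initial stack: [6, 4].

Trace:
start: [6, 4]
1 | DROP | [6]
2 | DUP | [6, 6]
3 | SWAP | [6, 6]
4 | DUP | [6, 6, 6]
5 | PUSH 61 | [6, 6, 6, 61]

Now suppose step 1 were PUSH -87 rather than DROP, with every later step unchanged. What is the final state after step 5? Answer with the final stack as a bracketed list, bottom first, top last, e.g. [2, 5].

[6, 4, -87, -87, -87, 61]

(re-executing from step 1 with the substitution; state before step 1: [6, 4])
1 | PUSH -87 | [6, 4, -87]
2 | DUP | [6, 4, -87, -87]
3 | SWAP | [6, 4, -87, -87]
4 | DUP | [6, 4, -87, -87, -87]
5 | PUSH 61 | [6, 4, -87, -87, -87, 61]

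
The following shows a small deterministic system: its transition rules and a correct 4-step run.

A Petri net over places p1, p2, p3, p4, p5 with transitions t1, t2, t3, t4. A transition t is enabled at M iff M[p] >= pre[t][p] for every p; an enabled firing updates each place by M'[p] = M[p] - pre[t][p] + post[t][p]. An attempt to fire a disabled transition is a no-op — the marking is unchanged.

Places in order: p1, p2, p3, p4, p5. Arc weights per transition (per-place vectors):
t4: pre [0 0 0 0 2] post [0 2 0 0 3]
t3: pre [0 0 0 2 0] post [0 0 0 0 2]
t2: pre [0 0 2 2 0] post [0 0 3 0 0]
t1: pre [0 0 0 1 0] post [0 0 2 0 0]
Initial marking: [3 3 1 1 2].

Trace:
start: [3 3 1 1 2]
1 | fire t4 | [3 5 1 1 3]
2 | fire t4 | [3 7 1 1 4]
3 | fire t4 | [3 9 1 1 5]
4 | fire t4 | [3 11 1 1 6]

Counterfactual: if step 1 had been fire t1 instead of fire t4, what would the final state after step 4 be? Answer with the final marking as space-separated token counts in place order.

(re-executing from step 1 with the substitution; state before step 1: [3 3 1 1 2])
1 | fire t1 | [3 3 3 0 2]
2 | fire t4 | [3 5 3 0 3]
3 | fire t4 | [3 7 3 0 4]
4 | fire t4 | [3 9 3 0 5]

3 9 3 0 5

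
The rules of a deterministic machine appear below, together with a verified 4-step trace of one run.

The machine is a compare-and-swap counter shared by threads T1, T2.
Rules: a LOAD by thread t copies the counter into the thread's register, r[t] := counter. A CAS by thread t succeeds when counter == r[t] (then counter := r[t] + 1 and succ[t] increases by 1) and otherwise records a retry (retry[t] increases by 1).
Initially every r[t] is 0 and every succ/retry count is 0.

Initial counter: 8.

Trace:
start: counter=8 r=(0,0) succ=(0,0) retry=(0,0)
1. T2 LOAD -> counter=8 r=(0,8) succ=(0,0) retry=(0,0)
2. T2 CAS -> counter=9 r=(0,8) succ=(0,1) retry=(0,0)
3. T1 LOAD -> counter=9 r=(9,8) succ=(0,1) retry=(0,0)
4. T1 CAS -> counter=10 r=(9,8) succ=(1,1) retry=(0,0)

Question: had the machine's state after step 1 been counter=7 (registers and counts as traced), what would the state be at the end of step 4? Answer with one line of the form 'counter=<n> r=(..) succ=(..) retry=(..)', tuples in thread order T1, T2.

counter=8 r=(7,8) succ=(1,0) retry=(0,1)

state after step 1 := counter=7 r=(0,8) succ=(0,0) retry=(0,0)
2. T2 CAS -> counter=7 r=(0,8) succ=(0,0) retry=(0,1)
3. T1 LOAD -> counter=7 r=(7,8) succ=(0,0) retry=(0,1)
4. T1 CAS -> counter=8 r=(7,8) succ=(1,0) retry=(0,1)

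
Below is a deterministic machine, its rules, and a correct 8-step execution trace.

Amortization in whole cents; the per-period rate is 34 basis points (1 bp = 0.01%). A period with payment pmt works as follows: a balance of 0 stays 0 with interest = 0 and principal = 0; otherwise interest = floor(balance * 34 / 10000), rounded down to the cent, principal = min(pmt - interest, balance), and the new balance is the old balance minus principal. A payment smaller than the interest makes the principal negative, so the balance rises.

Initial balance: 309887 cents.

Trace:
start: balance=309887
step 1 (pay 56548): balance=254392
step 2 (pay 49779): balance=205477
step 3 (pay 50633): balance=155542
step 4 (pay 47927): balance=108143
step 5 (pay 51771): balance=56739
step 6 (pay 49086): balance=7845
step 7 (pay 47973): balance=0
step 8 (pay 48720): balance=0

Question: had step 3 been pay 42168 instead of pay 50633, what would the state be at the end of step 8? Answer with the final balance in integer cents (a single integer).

0

(re-executing from step 3 with the substitution; state before step 3: balance=205477)
step 3 (pay 42168): balance=164007
step 4 (pay 47927): balance=116637
step 5 (pay 51771): balance=65262
step 6 (pay 49086): balance=16397
step 7 (pay 47973): balance=0
step 8 (pay 48720): balance=0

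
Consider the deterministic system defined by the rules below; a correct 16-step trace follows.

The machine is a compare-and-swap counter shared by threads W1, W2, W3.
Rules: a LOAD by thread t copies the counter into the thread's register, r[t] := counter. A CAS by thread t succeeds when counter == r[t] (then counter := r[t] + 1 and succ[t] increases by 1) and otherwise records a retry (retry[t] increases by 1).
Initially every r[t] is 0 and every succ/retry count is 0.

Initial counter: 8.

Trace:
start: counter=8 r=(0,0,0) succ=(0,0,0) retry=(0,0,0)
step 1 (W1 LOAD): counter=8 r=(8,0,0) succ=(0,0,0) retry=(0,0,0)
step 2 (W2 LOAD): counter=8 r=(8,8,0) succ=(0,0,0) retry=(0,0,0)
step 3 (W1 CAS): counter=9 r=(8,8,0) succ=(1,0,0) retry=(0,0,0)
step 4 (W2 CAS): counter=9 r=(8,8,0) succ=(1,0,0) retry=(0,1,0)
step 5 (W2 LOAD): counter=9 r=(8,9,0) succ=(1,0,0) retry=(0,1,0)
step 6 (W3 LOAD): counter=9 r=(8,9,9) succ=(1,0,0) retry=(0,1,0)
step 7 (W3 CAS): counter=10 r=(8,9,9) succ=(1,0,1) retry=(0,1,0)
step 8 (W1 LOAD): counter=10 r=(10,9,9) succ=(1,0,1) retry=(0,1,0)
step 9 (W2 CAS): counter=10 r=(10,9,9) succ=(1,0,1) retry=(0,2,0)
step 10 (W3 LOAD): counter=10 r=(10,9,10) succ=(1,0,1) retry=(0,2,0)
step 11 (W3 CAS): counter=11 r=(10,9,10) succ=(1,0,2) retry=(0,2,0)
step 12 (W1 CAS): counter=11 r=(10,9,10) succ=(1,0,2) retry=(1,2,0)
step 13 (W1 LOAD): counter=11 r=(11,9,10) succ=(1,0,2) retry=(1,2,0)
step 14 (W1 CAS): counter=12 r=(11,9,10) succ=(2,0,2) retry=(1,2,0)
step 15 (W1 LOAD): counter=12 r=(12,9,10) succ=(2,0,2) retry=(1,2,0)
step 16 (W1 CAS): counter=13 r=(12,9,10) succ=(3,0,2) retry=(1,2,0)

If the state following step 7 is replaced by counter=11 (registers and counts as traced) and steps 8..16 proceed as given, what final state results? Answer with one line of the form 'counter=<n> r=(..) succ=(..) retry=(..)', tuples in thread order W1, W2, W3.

state after step 7 := counter=11 r=(8,9,9) succ=(1,0,1) retry=(0,1,0)
step 8 (W1 LOAD): counter=11 r=(11,9,9) succ=(1,0,1) retry=(0,1,0)
step 9 (W2 CAS): counter=11 r=(11,9,9) succ=(1,0,1) retry=(0,2,0)
step 10 (W3 LOAD): counter=11 r=(11,9,11) succ=(1,0,1) retry=(0,2,0)
step 11 (W3 CAS): counter=12 r=(11,9,11) succ=(1,0,2) retry=(0,2,0)
step 12 (W1 CAS): counter=12 r=(11,9,11) succ=(1,0,2) retry=(1,2,0)
step 13 (W1 LOAD): counter=12 r=(12,9,11) succ=(1,0,2) retry=(1,2,0)
step 14 (W1 CAS): counter=13 r=(12,9,11) succ=(2,0,2) retry=(1,2,0)
step 15 (W1 LOAD): counter=13 r=(13,9,11) succ=(2,0,2) retry=(1,2,0)
step 16 (W1 CAS): counter=14 r=(13,9,11) succ=(3,0,2) retry=(1,2,0)

counter=14 r=(13,9,11) succ=(3,0,2) retry=(1,2,0)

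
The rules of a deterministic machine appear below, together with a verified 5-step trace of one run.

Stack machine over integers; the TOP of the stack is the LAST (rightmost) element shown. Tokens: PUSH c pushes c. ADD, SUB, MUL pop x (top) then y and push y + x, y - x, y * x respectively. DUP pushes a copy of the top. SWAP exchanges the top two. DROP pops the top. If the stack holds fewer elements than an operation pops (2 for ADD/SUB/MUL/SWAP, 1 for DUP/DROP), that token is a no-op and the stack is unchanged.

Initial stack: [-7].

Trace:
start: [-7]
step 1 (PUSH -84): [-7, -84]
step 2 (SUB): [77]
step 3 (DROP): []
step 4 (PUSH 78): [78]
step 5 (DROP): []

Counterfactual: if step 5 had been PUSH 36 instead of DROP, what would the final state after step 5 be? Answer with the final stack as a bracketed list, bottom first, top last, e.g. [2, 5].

[78, 36]

(re-executing from step 5 with the substitution; state before step 5: [78])
step 5 (PUSH 36): [78, 36]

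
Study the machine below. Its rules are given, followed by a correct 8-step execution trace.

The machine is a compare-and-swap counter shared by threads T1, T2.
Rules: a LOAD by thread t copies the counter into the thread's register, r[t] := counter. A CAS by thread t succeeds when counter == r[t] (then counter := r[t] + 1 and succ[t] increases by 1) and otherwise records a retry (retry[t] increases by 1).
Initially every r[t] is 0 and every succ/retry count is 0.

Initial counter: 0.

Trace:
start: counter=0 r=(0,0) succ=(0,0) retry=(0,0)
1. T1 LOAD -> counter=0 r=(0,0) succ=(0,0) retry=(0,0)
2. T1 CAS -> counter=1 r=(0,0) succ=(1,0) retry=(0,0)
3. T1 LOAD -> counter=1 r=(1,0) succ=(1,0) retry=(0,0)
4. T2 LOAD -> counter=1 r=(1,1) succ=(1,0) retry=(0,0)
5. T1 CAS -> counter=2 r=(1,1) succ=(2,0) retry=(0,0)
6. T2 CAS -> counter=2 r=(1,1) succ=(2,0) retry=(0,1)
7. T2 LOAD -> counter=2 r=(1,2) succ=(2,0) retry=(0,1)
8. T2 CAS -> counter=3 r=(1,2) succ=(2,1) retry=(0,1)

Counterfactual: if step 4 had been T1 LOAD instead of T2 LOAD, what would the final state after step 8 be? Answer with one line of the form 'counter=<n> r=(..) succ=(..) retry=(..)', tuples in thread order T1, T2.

(re-executing from step 4 with the substitution; state before step 4: counter=1 r=(1,0) succ=(1,0) retry=(0,0))
4. T1 LOAD -> counter=1 r=(1,0) succ=(1,0) retry=(0,0)
5. T1 CAS -> counter=2 r=(1,0) succ=(2,0) retry=(0,0)
6. T2 CAS -> counter=2 r=(1,0) succ=(2,0) retry=(0,1)
7. T2 LOAD -> counter=2 r=(1,2) succ=(2,0) retry=(0,1)
8. T2 CAS -> counter=3 r=(1,2) succ=(2,1) retry=(0,1)

counter=3 r=(1,2) succ=(2,1) retry=(0,1)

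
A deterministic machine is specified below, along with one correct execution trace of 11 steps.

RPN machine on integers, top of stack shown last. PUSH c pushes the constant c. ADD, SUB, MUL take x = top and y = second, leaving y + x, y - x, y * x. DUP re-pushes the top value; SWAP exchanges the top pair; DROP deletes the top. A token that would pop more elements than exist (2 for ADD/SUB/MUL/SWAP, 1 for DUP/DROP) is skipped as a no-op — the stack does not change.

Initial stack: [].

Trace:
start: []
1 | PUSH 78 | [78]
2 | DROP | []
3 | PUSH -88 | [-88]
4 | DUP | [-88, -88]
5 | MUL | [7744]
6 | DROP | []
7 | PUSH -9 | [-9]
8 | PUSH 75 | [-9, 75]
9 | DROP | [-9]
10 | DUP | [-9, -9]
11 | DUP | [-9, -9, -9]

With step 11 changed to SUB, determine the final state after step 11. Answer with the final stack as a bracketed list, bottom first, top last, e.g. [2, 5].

[0]

(re-executing from step 11 with the substitution; state before step 11: [-9, -9])
11 | SUB | [0]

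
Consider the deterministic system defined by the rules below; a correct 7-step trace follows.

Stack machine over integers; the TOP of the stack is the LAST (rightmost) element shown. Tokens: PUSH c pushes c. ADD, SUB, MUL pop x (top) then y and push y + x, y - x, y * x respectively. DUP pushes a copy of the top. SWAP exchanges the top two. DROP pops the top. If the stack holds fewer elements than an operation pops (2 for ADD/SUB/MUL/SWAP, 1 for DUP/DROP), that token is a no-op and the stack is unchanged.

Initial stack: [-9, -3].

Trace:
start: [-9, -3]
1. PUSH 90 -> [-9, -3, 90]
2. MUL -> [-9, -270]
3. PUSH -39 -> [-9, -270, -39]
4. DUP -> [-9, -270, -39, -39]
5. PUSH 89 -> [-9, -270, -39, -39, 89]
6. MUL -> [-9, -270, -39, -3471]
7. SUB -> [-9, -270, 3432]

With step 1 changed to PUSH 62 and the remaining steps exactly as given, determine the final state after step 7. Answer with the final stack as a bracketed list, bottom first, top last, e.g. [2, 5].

(re-executing from step 1 with the substitution; state before step 1: [-9, -3])
1. PUSH 62 -> [-9, -3, 62]
2. MUL -> [-9, -186]
3. PUSH -39 -> [-9, -186, -39]
4. DUP -> [-9, -186, -39, -39]
5. PUSH 89 -> [-9, -186, -39, -39, 89]
6. MUL -> [-9, -186, -39, -3471]
7. SUB -> [-9, -186, 3432]

[-9, -186, 3432]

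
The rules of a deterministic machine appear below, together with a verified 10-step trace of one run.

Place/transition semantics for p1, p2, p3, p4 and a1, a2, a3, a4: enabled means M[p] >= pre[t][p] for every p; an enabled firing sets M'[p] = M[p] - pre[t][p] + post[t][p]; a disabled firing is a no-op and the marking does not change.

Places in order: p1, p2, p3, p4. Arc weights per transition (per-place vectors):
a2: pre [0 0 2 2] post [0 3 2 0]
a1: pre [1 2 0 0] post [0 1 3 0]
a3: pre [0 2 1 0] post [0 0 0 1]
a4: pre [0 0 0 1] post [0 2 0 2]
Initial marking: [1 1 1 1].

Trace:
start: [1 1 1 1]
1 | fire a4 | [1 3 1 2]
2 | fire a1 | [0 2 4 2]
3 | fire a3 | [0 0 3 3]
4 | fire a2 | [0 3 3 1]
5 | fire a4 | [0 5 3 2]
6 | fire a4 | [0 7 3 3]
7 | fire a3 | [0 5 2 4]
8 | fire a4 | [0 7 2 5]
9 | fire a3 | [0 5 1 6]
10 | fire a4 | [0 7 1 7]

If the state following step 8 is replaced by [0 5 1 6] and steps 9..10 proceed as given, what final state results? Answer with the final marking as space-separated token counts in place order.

0 5 0 8

state after step 8 := [0 5 1 6]
9 | fire a3 | [0 3 0 7]
10 | fire a4 | [0 5 0 8]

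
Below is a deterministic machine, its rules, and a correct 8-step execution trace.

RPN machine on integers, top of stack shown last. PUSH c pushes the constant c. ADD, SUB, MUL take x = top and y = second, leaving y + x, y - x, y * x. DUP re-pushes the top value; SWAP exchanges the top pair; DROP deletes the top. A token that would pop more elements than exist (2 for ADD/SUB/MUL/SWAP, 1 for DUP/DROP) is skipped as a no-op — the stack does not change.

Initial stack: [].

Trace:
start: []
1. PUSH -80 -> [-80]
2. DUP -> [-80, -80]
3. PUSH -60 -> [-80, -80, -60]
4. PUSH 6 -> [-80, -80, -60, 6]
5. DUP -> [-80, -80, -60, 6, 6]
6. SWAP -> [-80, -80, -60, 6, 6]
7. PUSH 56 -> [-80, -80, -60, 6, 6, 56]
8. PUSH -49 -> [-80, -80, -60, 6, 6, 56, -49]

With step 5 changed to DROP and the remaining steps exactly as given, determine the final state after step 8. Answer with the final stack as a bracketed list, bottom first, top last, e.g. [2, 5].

(re-executing from step 5 with the substitution; state before step 5: [-80, -80, -60, 6])
5. DROP -> [-80, -80, -60]
6. SWAP -> [-80, -60, -80]
7. PUSH 56 -> [-80, -60, -80, 56]
8. PUSH -49 -> [-80, -60, -80, 56, -49]

[-80, -60, -80, 56, -49]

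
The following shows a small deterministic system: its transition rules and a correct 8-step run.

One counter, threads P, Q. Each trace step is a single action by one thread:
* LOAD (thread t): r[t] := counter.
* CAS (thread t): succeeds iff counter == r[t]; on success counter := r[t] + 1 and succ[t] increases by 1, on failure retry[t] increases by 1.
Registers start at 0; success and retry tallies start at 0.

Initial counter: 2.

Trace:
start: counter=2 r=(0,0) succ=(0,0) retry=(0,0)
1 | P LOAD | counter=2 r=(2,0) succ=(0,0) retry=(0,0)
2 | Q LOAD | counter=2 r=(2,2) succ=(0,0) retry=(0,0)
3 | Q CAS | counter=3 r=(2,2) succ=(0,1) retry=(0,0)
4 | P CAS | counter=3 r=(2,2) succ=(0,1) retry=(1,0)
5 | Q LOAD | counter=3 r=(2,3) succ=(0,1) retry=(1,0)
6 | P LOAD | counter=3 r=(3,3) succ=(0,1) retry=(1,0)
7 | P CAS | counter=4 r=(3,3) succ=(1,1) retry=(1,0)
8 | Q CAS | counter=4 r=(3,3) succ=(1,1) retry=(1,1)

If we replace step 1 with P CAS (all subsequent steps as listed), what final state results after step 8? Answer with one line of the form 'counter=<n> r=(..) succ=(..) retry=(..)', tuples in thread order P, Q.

counter=4 r=(3,3) succ=(1,1) retry=(2,1)

(re-executing from step 1 with the substitution; state before step 1: counter=2 r=(0,0) succ=(0,0) retry=(0,0))
1 | P CAS | counter=2 r=(0,0) succ=(0,0) retry=(1,0)
2 | Q LOAD | counter=2 r=(0,2) succ=(0,0) retry=(1,0)
3 | Q CAS | counter=3 r=(0,2) succ=(0,1) retry=(1,0)
4 | P CAS | counter=3 r=(0,2) succ=(0,1) retry=(2,0)
5 | Q LOAD | counter=3 r=(0,3) succ=(0,1) retry=(2,0)
6 | P LOAD | counter=3 r=(3,3) succ=(0,1) retry=(2,0)
7 | P CAS | counter=4 r=(3,3) succ=(1,1) retry=(2,0)
8 | Q CAS | counter=4 r=(3,3) succ=(1,1) retry=(2,1)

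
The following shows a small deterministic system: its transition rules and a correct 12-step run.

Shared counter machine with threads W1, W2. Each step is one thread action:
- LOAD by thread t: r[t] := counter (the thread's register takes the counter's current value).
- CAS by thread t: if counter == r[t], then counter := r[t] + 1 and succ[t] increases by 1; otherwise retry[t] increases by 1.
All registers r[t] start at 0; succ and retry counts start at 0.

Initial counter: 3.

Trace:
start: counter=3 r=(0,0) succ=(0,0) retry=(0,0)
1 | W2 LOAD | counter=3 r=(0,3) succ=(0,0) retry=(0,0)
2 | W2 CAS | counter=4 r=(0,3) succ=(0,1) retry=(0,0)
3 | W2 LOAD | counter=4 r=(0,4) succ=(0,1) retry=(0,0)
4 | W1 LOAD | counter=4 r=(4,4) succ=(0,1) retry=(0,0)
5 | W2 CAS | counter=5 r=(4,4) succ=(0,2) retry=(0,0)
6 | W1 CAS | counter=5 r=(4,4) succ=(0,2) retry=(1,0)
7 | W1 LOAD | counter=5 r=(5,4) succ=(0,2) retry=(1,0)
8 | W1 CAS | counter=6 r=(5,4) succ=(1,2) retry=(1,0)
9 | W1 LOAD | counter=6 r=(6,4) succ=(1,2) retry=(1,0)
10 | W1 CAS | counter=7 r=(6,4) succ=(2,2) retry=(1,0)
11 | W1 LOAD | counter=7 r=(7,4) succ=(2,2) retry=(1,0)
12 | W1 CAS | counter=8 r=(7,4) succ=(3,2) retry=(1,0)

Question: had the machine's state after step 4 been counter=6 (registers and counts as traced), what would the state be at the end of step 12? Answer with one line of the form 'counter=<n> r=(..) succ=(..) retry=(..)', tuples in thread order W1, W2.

counter=9 r=(8,4) succ=(3,1) retry=(1,1)

state after step 4 := counter=6 r=(4,4) succ=(0,1) retry=(0,0)
5 | W2 CAS | counter=6 r=(4,4) succ=(0,1) retry=(0,1)
6 | W1 CAS | counter=6 r=(4,4) succ=(0,1) retry=(1,1)
7 | W1 LOAD | counter=6 r=(6,4) succ=(0,1) retry=(1,1)
8 | W1 CAS | counter=7 r=(6,4) succ=(1,1) retry=(1,1)
9 | W1 LOAD | counter=7 r=(7,4) succ=(1,1) retry=(1,1)
10 | W1 CAS | counter=8 r=(7,4) succ=(2,1) retry=(1,1)
11 | W1 LOAD | counter=8 r=(8,4) succ=(2,1) retry=(1,1)
12 | W1 CAS | counter=9 r=(8,4) succ=(3,1) retry=(1,1)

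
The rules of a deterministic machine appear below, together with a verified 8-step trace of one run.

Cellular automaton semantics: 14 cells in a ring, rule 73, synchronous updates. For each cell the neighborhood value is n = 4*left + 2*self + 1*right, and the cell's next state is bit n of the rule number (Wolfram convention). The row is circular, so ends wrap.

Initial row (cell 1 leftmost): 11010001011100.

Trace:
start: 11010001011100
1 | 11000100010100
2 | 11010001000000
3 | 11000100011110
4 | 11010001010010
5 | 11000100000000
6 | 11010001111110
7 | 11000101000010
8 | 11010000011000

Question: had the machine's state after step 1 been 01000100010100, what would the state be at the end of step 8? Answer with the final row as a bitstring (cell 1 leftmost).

00010000011100

state after step 1 := 01000100010100
2 | 00010001000001
3 | 01000100011100
4 | 00010001010101
5 | 01000100000000
6 | 00010001111111
7 | 01000101000001
8 | 00010000011100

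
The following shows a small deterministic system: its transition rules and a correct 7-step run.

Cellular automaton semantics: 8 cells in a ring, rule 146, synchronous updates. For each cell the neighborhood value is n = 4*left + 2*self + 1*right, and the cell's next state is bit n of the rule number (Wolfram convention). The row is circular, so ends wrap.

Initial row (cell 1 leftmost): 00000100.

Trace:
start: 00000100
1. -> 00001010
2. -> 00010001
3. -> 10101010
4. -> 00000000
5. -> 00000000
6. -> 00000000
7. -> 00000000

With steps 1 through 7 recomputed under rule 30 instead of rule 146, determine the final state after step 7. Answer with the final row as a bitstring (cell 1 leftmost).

00100011

(re-executing steps 1..7 under rule 30; state before step 1: 00000100)
1. -> 00001110
2. -> 00011001
3. -> 10110111
4. -> 00100100
5. -> 01111110
6. -> 11000001
7. -> 00100011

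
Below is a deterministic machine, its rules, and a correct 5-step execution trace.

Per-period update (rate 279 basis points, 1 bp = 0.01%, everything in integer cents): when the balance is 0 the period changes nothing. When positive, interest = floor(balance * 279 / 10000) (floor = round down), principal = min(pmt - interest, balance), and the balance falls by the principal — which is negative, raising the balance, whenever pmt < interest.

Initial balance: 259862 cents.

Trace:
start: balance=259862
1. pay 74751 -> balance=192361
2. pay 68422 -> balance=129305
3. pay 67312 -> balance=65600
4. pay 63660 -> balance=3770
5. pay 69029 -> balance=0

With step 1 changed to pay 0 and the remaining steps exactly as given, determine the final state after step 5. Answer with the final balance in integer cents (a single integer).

18295

(re-executing from step 1 with the substitution; state before step 1: balance=259862)
1. pay 0 -> balance=267112
2. pay 68422 -> balance=206142
3. pay 67312 -> balance=144581
4. pay 63660 -> balance=84954
5. pay 69029 -> balance=18295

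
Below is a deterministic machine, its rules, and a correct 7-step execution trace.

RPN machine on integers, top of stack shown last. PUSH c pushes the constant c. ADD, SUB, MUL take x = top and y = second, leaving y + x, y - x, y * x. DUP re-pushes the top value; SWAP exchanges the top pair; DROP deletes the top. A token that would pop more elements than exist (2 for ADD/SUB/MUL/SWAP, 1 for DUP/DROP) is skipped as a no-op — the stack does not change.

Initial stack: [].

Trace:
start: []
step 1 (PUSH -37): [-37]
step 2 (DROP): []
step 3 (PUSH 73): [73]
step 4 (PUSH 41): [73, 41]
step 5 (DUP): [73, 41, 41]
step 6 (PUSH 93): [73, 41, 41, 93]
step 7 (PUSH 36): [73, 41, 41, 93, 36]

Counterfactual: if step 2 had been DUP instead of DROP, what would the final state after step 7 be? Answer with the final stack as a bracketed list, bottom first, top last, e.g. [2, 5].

[-37, -37, 73, 41, 41, 93, 36]

(re-executing from step 2 with the substitution; state before step 2: [-37])
step 2 (DUP): [-37, -37]
step 3 (PUSH 73): [-37, -37, 73]
step 4 (PUSH 41): [-37, -37, 73, 41]
step 5 (DUP): [-37, -37, 73, 41, 41]
step 6 (PUSH 93): [-37, -37, 73, 41, 41, 93]
step 7 (PUSH 36): [-37, -37, 73, 41, 41, 93, 36]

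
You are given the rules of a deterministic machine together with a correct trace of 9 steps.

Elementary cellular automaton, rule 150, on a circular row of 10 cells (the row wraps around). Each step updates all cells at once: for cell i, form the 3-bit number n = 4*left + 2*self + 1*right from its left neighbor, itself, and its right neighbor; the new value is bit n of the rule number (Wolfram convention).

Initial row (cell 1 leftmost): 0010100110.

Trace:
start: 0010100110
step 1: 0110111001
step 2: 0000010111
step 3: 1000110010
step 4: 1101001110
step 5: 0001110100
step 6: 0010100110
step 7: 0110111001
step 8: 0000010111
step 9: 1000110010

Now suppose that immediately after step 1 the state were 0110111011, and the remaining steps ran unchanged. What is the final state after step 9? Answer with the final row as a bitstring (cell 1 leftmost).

0000111000

state after step 1 := 0110111011
step 2: 0000010000
step 3: 0000111000
step 4: 0001010100
step 5: 0011010110
step 6: 0100010001
step 7: 0110111011
step 8: 0000010000
step 9: 0000111000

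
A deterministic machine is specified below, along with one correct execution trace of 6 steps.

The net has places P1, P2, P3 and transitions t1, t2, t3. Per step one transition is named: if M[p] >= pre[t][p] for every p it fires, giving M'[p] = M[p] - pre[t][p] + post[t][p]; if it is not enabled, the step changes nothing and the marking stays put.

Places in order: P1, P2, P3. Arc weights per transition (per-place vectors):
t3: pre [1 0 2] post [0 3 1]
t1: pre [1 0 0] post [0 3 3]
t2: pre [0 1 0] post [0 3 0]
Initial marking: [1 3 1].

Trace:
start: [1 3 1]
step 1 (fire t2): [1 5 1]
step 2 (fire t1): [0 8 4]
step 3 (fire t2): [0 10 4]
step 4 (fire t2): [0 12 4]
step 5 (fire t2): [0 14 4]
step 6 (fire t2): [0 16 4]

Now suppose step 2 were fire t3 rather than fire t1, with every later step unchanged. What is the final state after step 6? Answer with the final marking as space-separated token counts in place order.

(re-executing from step 2 with the substitution; state before step 2: [1 5 1])
step 2 (fire t3): [1 5 1]
step 3 (fire t2): [1 7 1]
step 4 (fire t2): [1 9 1]
step 5 (fire t2): [1 11 1]
step 6 (fire t2): [1 13 1]

1 13 1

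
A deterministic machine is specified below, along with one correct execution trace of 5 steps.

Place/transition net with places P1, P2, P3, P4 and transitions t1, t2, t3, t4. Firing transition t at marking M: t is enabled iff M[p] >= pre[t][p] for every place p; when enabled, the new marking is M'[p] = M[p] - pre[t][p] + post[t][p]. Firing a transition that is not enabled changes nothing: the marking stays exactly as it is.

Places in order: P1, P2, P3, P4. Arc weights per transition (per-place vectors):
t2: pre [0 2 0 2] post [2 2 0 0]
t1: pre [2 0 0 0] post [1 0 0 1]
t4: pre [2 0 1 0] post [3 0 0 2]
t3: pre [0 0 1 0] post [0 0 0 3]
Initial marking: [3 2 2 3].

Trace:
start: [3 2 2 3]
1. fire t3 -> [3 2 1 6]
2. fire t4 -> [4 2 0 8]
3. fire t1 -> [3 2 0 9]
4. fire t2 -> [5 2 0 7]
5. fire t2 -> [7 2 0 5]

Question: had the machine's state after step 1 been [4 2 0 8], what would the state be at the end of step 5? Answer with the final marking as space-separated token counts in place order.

7 2 0 5

state after step 1 := [4 2 0 8]
2. fire t4 -> [4 2 0 8]
3. fire t1 -> [3 2 0 9]
4. fire t2 -> [5 2 0 7]
5. fire t2 -> [7 2 0 5]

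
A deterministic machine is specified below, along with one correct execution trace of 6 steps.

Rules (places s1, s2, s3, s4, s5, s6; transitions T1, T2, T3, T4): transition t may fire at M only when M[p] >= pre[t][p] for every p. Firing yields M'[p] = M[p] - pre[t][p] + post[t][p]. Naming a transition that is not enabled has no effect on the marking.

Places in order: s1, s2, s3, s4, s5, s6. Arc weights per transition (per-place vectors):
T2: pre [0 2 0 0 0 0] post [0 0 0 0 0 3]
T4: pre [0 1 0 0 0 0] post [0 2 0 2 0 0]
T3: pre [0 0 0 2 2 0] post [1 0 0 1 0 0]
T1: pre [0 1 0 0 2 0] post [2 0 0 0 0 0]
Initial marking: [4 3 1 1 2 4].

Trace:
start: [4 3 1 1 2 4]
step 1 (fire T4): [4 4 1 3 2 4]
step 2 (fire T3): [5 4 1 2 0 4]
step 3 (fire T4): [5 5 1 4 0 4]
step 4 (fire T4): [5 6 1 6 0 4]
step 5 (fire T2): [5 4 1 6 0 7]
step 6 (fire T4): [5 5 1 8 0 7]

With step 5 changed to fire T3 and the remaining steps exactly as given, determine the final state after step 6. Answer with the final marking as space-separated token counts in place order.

5 7 1 8 0 4

(re-executing from step 5 with the substitution; state before step 5: [5 6 1 6 0 4])
step 5 (fire T3): [5 6 1 6 0 4]
step 6 (fire T4): [5 7 1 8 0 4]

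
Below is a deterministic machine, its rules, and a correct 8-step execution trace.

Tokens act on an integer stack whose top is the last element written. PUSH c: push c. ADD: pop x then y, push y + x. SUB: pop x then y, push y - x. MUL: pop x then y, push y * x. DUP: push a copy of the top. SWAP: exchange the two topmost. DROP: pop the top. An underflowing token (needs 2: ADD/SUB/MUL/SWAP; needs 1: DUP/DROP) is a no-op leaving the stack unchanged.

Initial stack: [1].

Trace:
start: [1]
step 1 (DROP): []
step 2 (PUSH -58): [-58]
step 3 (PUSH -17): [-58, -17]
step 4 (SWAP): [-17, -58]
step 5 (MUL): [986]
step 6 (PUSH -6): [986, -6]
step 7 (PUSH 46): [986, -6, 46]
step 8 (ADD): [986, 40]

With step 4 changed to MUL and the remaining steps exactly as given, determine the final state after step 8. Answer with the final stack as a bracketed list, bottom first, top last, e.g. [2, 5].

(re-executing from step 4 with the substitution; state before step 4: [-58, -17])
step 4 (MUL): [986]
step 5 (MUL): [986]
step 6 (PUSH -6): [986, -6]
step 7 (PUSH 46): [986, -6, 46]
step 8 (ADD): [986, 40]

[986, 40]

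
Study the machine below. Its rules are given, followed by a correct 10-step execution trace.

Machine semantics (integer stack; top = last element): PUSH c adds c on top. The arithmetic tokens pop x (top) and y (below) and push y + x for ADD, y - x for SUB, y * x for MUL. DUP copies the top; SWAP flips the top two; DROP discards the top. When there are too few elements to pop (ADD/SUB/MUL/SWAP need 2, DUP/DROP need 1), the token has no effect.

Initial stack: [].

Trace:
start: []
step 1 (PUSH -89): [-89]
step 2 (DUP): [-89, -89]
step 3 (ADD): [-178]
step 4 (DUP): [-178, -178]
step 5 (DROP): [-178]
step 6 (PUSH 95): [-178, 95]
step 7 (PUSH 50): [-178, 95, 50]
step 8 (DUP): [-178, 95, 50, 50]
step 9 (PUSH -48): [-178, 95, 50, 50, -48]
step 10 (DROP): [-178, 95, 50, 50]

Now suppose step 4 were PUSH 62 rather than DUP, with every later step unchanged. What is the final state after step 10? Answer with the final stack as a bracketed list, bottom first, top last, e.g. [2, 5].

(re-executing from step 4 with the substitution; state before step 4: [-178])
step 4 (PUSH 62): [-178, 62]
step 5 (DROP): [-178]
step 6 (PUSH 95): [-178, 95]
step 7 (PUSH 50): [-178, 95, 50]
step 8 (DUP): [-178, 95, 50, 50]
step 9 (PUSH -48): [-178, 95, 50, 50, -48]
step 10 (DROP): [-178, 95, 50, 50]

[-178, 95, 50, 50]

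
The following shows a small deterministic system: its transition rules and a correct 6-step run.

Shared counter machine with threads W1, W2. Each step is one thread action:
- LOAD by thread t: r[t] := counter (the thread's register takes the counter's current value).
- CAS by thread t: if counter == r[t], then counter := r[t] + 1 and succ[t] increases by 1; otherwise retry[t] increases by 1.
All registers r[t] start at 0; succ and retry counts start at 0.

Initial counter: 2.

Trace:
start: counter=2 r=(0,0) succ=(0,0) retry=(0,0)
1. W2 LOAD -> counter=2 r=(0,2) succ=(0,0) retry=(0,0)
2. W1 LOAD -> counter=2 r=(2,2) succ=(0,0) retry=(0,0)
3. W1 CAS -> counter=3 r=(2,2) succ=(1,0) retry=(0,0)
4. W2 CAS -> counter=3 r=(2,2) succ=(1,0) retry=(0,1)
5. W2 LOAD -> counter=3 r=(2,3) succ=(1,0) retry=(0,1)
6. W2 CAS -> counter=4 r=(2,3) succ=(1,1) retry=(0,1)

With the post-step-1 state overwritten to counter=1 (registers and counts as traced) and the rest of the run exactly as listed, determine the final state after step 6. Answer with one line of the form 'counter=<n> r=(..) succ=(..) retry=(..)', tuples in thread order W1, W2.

counter=4 r=(1,3) succ=(1,2) retry=(0,0)

state after step 1 := counter=1 r=(0,2) succ=(0,0) retry=(0,0)
2. W1 LOAD -> counter=1 r=(1,2) succ=(0,0) retry=(0,0)
3. W1 CAS -> counter=2 r=(1,2) succ=(1,0) retry=(0,0)
4. W2 CAS -> counter=3 r=(1,2) succ=(1,1) retry=(0,0)
5. W2 LOAD -> counter=3 r=(1,3) succ=(1,1) retry=(0,0)
6. W2 CAS -> counter=4 r=(1,3) succ=(1,2) retry=(0,0)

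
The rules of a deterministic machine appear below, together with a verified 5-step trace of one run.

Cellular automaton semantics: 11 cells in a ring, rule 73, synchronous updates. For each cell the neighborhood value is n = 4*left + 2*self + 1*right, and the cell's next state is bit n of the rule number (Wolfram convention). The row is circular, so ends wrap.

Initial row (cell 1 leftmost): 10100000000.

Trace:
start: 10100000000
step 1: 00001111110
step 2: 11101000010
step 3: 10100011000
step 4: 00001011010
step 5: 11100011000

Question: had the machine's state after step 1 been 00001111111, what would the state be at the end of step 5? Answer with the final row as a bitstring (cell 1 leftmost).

01100000000

state after step 1 := 00001111111
step 2: 01101000001
step 3: 01100011100
step 4: 01101010101
step 5: 01100000000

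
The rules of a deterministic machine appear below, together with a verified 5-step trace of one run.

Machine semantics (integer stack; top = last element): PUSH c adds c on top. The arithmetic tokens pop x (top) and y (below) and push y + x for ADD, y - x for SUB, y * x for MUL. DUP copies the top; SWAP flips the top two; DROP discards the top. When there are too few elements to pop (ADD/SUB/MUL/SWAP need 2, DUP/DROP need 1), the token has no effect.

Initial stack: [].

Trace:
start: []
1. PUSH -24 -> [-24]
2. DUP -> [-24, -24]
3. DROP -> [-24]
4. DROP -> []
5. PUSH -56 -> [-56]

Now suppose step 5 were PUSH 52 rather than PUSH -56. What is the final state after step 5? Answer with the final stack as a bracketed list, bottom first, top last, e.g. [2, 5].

(re-executing from step 5 with the substitution; state before step 5: [])
5. PUSH 52 -> [52]

[52]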